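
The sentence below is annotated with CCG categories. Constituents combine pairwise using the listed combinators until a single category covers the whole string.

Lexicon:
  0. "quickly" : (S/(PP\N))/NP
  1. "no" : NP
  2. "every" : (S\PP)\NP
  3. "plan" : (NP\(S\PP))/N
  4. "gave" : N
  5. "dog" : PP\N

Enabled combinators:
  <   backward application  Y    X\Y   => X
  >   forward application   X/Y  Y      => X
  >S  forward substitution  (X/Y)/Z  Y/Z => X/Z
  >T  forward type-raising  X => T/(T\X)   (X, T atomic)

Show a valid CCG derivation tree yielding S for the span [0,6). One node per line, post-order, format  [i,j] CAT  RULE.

[0,1] (S/(PP\N))/NP  lex  "quickly"
[1,2] NP  lex  "no"
[2,3] (S\PP)\NP  lex  "every"
[1,3] S\PP  <  k=2
[3,4] (NP\(S\PP))/N  lex  "plan"
[4,5] N  lex  "gave"
[3,5] NP\(S\PP)  >  k=4
[1,5] NP  <  k=3
[0,5] S/(PP\N)  >  k=1
[5,6] PP\N  lex  "dog"
[0,6] S  >  k=5

[0,6] S   >
  [0,5] S/(PP\N)   >
    [0,1] "quickly" : (S/(PP\N))/NP
    [1,5] NP   <
      [1,3] S\PP   <
        [1,2] "no" : NP
        [2,3] "every" : (S\PP)\NP
      [3,5] NP\(S\PP)   >
        [3,4] "plan" : (NP\(S\PP))/N
        [4,5] "gave" : N
  [5,6] "dog" : PP\N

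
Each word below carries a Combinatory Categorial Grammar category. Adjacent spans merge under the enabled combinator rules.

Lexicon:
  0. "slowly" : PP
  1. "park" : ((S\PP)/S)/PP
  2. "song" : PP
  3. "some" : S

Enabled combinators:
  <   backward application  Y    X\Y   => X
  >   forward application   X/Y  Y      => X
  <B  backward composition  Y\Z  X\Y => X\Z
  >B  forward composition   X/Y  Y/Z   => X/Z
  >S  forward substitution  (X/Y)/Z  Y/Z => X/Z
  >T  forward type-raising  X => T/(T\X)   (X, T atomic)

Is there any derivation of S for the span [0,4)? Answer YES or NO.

[0,4] S   <
  [0,1] "slowly" : PP
  [1,4] S\PP   >
    [1,3] (S\PP)/S   >
      [1,2] "park" : ((S\PP)/S)/PP
      [2,3] "song" : PP
    [3,4] "some" : S

YES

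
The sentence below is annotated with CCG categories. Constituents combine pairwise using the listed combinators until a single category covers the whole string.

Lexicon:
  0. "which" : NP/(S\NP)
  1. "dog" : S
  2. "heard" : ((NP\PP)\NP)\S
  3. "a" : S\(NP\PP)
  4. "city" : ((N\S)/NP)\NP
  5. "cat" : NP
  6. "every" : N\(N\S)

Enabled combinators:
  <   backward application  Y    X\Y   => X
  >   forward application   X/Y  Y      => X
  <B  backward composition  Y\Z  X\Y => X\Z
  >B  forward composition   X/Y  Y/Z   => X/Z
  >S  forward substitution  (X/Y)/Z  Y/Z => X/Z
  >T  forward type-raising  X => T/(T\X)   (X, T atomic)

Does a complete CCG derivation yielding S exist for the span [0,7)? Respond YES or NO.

NP/(S\NP) S ((NP\PP)\NP)\S S\(NP\PP) ((N\S)/NP)\NP NP N\(N\S)
CKY chart[0,7] = {N, N/(N\N), NP/(NP\N), PP/(PP\N), S/(S\N)}; S ∉ chart

NO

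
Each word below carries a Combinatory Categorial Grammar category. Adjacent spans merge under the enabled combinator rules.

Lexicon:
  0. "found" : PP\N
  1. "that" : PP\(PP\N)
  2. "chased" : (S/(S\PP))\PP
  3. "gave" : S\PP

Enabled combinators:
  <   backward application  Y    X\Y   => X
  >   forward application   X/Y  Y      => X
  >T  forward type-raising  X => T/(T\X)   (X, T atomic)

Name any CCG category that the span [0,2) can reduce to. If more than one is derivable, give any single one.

[0,4] S   >
  [0,3] S/(S\PP)   <
    [0,2] PP   <
      [0,1] "found" : PP\N
      [1,2] "that" : PP\(PP\N)
    [2,3] "chased" : (S/(S\PP))\PP
  [3,4] "gave" : S\PP

PP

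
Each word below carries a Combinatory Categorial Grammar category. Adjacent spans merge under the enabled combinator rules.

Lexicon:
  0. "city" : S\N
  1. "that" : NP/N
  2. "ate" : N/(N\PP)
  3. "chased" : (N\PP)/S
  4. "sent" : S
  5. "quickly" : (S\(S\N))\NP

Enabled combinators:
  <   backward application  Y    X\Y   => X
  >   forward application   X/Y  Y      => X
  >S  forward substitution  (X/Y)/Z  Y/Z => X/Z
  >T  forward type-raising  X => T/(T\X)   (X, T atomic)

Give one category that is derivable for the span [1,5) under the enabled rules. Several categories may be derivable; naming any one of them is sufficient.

NP

[0,6] S   <
  [0,1] "city" : S\N
  [1,6] S\(S\N)   <
    [1,5] NP   >
      [1,2] "that" : NP/N
      [2,5] N   >
        [2,3] "ate" : N/(N\PP)
        [3,5] N\PP   >
          [3,4] "chased" : (N\PP)/S
          [4,5] "sent" : S
    [5,6] "quickly" : (S\(S\N))\NP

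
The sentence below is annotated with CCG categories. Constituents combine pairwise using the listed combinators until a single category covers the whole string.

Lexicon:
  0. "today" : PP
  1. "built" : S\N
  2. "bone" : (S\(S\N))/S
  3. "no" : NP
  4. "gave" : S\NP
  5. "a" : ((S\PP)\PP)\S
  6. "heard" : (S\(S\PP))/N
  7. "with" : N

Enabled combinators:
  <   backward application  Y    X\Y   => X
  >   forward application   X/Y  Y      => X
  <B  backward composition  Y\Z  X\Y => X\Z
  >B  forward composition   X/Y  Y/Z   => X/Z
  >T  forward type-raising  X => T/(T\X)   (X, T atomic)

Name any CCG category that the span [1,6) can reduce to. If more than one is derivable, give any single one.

[0,8] S   <
  [0,6] S\PP   <
    [0,1] "today" : PP
    [1,6] (S\PP)\PP   <
      [1,5] S   <
        [1,2] "built" : S\N
        [2,5] S\(S\N)   >
          [2,3] "bone" : (S\(S\N))/S
          [3,5] S   <
            [3,4] "no" : NP
            [4,5] "gave" : S\NP
      [5,6] "a" : ((S\PP)\PP)\S
  [6,8] S\(S\PP)   >
    [6,7] "heard" : (S\(S\PP))/N
    [7,8] "with" : N

(S\PP)\PP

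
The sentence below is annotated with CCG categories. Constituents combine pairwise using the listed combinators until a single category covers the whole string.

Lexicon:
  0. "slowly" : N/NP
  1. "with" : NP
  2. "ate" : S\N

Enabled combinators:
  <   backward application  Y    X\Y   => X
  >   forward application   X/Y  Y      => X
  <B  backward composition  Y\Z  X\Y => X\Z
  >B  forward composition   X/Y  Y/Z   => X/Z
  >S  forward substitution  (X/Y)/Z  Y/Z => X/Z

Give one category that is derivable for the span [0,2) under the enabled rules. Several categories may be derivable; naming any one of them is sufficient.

[0,3] S   <
  [0,2] N   >
    [0,1] "slowly" : N/NP
    [1,2] "with" : NP
  [2,3] "ate" : S\N

N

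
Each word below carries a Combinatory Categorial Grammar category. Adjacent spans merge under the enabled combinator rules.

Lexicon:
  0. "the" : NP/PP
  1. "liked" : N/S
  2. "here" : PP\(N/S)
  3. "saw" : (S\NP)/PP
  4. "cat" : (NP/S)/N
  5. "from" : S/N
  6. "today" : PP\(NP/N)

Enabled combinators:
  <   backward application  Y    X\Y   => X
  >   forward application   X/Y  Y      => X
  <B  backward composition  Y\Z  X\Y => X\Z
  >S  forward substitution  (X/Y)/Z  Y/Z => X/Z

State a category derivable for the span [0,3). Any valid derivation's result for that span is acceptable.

[0,7] S   <
  [0,3] NP   >
    [0,1] "the" : NP/PP
    [1,3] PP   <
      [1,2] "liked" : N/S
      [2,3] "here" : PP\(N/S)
  [3,7] S\NP   >
    [3,4] "saw" : (S\NP)/PP
    [4,7] PP   <
      [4,6] NP/N   >S
        [4,5] "cat" : (NP/S)/N
        [5,6] "from" : S/N
      [6,7] "today" : PP\(NP/N)

NP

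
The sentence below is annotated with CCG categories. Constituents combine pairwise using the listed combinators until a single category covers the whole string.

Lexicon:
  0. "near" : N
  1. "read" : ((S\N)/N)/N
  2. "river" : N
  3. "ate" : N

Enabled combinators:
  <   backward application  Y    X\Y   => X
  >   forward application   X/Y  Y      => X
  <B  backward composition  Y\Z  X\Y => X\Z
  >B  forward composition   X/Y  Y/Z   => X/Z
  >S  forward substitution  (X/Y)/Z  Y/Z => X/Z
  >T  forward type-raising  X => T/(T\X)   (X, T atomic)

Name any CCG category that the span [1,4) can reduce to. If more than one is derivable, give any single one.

[0,4] S   >
  [0,1] S/(S\N)   >T
    [0,1] "near" : N
  [1,4] S\N   >
    [1,3] (S\N)/N   >
      [1,2] "read" : ((S\N)/N)/N
      [2,3] "river" : N
    [3,4] "ate" : N

S\N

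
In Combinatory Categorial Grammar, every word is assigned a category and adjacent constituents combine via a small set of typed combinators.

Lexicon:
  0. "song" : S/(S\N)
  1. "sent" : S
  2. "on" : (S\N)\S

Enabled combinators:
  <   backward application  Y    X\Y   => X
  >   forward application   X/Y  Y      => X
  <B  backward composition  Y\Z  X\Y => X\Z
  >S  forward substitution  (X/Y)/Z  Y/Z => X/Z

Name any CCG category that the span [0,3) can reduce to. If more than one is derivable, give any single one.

S

[0,3] S   >
  [0,1] "song" : S/(S\N)
  [1,3] S\N   <
    [1,2] "sent" : S
    [2,3] "on" : (S\N)\S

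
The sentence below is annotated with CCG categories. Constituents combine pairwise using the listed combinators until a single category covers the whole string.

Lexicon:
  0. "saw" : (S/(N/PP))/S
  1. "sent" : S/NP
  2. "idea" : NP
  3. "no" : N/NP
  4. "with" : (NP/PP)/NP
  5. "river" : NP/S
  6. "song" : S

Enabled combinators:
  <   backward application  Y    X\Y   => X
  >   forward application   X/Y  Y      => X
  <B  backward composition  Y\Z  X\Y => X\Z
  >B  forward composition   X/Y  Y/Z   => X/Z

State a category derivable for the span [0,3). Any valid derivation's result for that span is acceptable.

[0,7] S   >
  [0,3] S/(N/PP)   >
    [0,1] "saw" : (S/(N/PP))/S
    [1,3] S   >
      [1,2] "sent" : S/NP
      [2,3] "idea" : NP
  [3,7] N/PP   >B
    [3,4] "no" : N/NP
    [4,7] NP/PP   >
      [4,5] "with" : (NP/PP)/NP
      [5,7] NP   >
        [5,6] "river" : NP/S
        [6,7] "song" : S

S/(N/PP)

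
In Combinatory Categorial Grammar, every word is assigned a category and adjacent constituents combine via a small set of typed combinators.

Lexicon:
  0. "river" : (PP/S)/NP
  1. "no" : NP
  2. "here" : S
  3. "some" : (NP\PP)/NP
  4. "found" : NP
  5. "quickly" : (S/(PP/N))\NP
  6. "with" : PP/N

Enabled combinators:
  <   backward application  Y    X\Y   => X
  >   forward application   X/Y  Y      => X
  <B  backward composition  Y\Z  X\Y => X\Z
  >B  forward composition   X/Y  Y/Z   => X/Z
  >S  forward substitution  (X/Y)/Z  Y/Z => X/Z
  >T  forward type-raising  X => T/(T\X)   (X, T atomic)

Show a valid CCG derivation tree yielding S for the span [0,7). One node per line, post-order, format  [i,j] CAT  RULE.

[0,7] S   >
  [0,6] S/(PP/N)   <
    [0,5] NP   <
      [0,3] PP   >
        [0,2] PP/S   >
          [0,1] "river" : (PP/S)/NP
          [1,2] "no" : NP
        [2,3] "here" : S
      [3,5] NP\PP   >
        [3,4] "some" : (NP\PP)/NP
        [4,5] "found" : NP
    [5,6] "quickly" : (S/(PP/N))\NP
  [6,7] "with" : PP/N

[0,1] (PP/S)/NP  lex  "river"
[1,2] NP  lex  "no"
[0,2] PP/S  >  k=1
[2,3] S  lex  "here"
[0,3] PP  >  k=2
[3,4] (NP\PP)/NP  lex  "some"
[4,5] NP  lex  "found"
[3,5] NP\PP  >  k=4
[0,5] NP  <  k=3
[5,6] (S/(PP/N))\NP  lex  "quickly"
[0,6] S/(PP/N)  <  k=5
[6,7] PP/N  lex  "with"
[0,7] S  >  k=6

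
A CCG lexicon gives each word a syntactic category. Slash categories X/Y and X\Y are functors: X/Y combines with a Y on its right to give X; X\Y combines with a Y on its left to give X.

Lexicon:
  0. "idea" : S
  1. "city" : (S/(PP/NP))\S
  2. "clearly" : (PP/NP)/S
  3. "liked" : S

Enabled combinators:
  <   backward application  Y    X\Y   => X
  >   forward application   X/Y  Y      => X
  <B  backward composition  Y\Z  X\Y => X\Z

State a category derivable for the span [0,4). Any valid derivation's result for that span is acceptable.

S

[0,4] S   >
  [0,2] S/(PP/NP)   <
    [0,1] "idea" : S
    [1,2] "city" : (S/(PP/NP))\S
  [2,4] PP/NP   >
    [2,3] "clearly" : (PP/NP)/S
    [3,4] "liked" : S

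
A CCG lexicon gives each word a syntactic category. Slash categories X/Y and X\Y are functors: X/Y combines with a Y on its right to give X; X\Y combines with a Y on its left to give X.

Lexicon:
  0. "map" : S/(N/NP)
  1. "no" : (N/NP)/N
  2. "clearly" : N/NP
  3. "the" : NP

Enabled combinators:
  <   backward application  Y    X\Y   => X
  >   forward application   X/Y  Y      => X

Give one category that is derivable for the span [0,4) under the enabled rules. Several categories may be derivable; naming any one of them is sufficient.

S

[0,4] S   >
  [0,1] "map" : S/(N/NP)
  [1,4] N/NP   >
    [1,2] "no" : (N/NP)/N
    [2,4] N   >
      [2,3] "clearly" : N/NP
      [3,4] "the" : NP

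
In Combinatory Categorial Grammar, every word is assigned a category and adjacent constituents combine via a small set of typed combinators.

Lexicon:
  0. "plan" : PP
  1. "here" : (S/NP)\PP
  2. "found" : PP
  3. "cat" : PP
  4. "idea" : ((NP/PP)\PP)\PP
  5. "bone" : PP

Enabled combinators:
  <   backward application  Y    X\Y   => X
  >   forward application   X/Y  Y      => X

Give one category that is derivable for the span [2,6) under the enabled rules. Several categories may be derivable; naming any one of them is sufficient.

[0,6] S   >
  [0,2] S/NP   <
    [0,1] "plan" : PP
    [1,2] "here" : (S/NP)\PP
  [2,6] NP   >
    [2,5] NP/PP   <
      [2,3] "found" : PP
      [3,5] (NP/PP)\PP   <
        [3,4] "cat" : PP
        [4,5] "idea" : ((NP/PP)\PP)\PP
    [5,6] "bone" : PP

NP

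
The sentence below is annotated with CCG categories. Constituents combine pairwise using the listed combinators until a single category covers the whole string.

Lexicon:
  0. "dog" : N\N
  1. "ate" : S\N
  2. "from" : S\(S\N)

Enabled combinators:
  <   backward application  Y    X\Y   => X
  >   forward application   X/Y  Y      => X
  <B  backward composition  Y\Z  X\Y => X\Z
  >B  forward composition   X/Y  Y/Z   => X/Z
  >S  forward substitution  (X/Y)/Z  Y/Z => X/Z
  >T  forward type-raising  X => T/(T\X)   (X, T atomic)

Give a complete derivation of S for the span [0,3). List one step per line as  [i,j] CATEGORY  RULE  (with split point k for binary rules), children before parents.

[0,3] S   <
  [0,2] S\N   <B
    [0,1] "dog" : N\N
    [1,2] "ate" : S\N
  [2,3] "from" : S\(S\N)

[0,1] N\N  lex  "dog"
[1,2] S\N  lex  "ate"
[0,2] S\N  <B  k=1
[2,3] S\(S\N)  lex  "from"
[0,3] S  <  k=2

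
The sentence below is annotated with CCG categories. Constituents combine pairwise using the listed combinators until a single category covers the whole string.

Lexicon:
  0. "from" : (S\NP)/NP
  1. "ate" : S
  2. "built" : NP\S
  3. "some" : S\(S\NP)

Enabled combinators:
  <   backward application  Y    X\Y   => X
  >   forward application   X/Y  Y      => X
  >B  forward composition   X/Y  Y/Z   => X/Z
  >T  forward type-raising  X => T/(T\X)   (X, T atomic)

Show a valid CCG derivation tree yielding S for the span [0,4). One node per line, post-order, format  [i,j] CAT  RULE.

[0,4] S   <
  [0,3] S\NP   >
    [0,1] "from" : (S\NP)/NP
    [1,3] NP   >
      [1,2] NP/(NP\S)   >T
        [1,2] "ate" : S
      [2,3] "built" : NP\S
  [3,4] "some" : S\(S\NP)

[0,1] (S\NP)/NP  lex  "from"
[1,2] S  lex  "ate"
[1,2] NP/(NP\S)  >T
[2,3] NP\S  lex  "built"
[1,3] NP  >  k=2
[0,3] S\NP  >  k=1
[3,4] S\(S\NP)  lex  "some"
[0,4] S  <  k=3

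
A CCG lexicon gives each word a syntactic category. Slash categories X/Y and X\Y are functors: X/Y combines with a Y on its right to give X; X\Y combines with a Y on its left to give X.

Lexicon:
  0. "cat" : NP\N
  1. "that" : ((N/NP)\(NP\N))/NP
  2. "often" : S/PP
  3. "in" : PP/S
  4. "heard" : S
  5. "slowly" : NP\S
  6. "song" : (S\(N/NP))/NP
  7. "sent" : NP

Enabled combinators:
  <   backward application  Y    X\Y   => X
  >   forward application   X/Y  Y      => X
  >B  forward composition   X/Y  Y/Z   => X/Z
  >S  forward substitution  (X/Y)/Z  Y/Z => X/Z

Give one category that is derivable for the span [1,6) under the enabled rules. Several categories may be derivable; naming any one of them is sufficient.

[0,8] S   <
  [0,6] N/NP   <
    [0,1] "cat" : NP\N
    [1,6] (N/NP)\(NP\N)   >
      [1,2] "that" : ((N/NP)\(NP\N))/NP
      [2,6] NP   <
        [2,5] S   >
          [2,3] "often" : S/PP
          [3,5] PP   >
            [3,4] "in" : PP/S
            [4,5] "heard" : S
        [5,6] "slowly" : NP\S
  [6,8] S\(N/NP)   >
    [6,7] "song" : (S\(N/NP))/NP
    [7,8] "sent" : NP

(N/NP)\(NP\N)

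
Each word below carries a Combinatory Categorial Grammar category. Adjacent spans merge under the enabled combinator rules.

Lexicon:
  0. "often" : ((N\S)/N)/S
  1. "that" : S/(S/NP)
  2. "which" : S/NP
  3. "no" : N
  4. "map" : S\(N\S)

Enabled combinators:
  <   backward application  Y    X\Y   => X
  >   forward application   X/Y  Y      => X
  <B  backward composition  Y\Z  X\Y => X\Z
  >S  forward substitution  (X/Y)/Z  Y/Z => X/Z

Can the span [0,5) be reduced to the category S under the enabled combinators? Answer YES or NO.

YES

[0,5] S   <
  [0,4] N\S   >
    [0,3] (N\S)/N   >
      [0,1] "often" : ((N\S)/N)/S
      [1,3] S   >
        [1,2] "that" : S/(S/NP)
        [2,3] "which" : S/NP
    [3,4] "no" : N
  [4,5] "map" : S\(N\S)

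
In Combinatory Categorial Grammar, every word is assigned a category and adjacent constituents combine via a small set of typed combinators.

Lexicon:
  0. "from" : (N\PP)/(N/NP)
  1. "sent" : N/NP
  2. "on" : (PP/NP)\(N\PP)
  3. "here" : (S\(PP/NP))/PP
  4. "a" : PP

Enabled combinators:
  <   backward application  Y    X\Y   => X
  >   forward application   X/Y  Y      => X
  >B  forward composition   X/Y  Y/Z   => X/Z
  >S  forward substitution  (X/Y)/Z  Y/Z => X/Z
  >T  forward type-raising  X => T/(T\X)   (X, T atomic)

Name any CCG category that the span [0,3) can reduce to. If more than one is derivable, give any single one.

[0,5] S   <
  [0,3] PP/NP   <
    [0,2] N\PP   >
      [0,1] "from" : (N\PP)/(N/NP)
      [1,2] "sent" : N/NP
    [2,3] "on" : (PP/NP)\(N\PP)
  [3,5] S\(PP/NP)   >
    [3,4] "here" : (S\(PP/NP))/PP
    [4,5] "a" : PP

PP/NP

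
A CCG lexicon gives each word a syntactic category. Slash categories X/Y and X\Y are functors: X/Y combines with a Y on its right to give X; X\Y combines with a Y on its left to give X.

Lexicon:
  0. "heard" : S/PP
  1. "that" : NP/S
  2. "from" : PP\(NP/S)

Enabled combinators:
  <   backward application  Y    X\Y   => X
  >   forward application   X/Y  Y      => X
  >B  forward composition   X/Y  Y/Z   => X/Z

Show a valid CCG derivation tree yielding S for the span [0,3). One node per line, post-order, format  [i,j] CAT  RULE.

[0,1] S/PP  lex  "heard"
[1,2] NP/S  lex  "that"
[2,3] PP\(NP/S)  lex  "from"
[1,3] PP  <  k=2
[0,3] S  >  k=1

[0,3] S   >
  [0,1] "heard" : S/PP
  [1,3] PP   <
    [1,2] "that" : NP/S
    [2,3] "from" : PP\(NP/S)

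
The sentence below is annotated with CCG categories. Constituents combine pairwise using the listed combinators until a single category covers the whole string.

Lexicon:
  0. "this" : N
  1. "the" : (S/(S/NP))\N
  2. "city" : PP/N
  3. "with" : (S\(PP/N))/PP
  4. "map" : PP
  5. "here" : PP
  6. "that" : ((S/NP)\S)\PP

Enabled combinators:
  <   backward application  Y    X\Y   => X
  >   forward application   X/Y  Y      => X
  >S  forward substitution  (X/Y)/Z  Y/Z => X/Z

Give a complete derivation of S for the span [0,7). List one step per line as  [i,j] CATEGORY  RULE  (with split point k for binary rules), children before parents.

[0,1] N  lex  "this"
[1,2] (S/(S/NP))\N  lex  "the"
[0,2] S/(S/NP)  <  k=1
[2,3] PP/N  lex  "city"
[3,4] (S\(PP/N))/PP  lex  "with"
[4,5] PP  lex  "map"
[3,5] S\(PP/N)  >  k=4
[2,5] S  <  k=3
[5,6] PP  lex  "here"
[6,7] ((S/NP)\S)\PP  lex  "that"
[5,7] (S/NP)\S  <  k=6
[2,7] S/NP  <  k=5
[0,7] S  >  k=2

[0,7] S   >
  [0,2] S/(S/NP)   <
    [0,1] "this" : N
    [1,2] "the" : (S/(S/NP))\N
  [2,7] S/NP   <
    [2,5] S   <
      [2,3] "city" : PP/N
      [3,5] S\(PP/N)   >
        [3,4] "with" : (S\(PP/N))/PP
        [4,5] "map" : PP
    [5,7] (S/NP)\S   <
      [5,6] "here" : PP
      [6,7] "that" : ((S/NP)\S)\PP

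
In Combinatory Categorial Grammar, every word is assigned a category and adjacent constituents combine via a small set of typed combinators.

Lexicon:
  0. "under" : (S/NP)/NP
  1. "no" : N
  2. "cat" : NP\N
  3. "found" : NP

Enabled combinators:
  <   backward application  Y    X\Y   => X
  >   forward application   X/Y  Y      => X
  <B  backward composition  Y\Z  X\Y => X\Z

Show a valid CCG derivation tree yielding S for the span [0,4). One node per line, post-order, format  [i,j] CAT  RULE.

[0,1] (S/NP)/NP  lex  "under"
[1,2] N  lex  "no"
[2,3] NP\N  lex  "cat"
[1,3] NP  <  k=2
[0,3] S/NP  >  k=1
[3,4] NP  lex  "found"
[0,4] S  >  k=3

[0,4] S   >
  [0,3] S/NP   >
    [0,1] "under" : (S/NP)/NP
    [1,3] NP   <
      [1,2] "no" : N
      [2,3] "cat" : NP\N
  [3,4] "found" : NP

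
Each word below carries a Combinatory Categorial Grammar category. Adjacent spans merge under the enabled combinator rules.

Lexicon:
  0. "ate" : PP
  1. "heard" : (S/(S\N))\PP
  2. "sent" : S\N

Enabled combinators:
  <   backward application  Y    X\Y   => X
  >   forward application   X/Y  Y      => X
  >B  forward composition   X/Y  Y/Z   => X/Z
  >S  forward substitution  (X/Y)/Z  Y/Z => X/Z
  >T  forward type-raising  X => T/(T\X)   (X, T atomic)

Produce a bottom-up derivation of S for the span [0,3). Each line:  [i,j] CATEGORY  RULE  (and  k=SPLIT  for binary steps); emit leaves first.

[0,3] S   >
  [0,2] S/(S\N)   <
    [0,1] "ate" : PP
    [1,2] "heard" : (S/(S\N))\PP
  [2,3] "sent" : S\N

[0,1] PP  lex  "ate"
[1,2] (S/(S\N))\PP  lex  "heard"
[0,2] S/(S\N)  <  k=1
[2,3] S\N  lex  "sent"
[0,3] S  >  k=2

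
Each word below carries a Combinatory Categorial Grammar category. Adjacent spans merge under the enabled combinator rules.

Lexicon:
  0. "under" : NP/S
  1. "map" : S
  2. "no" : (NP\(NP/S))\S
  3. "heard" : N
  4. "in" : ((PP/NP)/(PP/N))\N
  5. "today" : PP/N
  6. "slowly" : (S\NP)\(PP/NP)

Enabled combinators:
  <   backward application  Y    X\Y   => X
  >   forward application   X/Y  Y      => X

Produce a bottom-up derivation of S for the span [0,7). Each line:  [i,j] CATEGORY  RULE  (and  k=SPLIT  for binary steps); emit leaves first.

[0,1] NP/S  lex  "under"
[1,2] S  lex  "map"
[2,3] (NP\(NP/S))\S  lex  "no"
[1,3] NP\(NP/S)  <  k=2
[0,3] NP  <  k=1
[3,4] N  lex  "heard"
[4,5] ((PP/NP)/(PP/N))\N  lex  "in"
[3,5] (PP/NP)/(PP/N)  <  k=4
[5,6] PP/N  lex  "today"
[3,6] PP/NP  >  k=5
[6,7] (S\NP)\(PP/NP)  lex  "slowly"
[3,7] S\NP  <  k=6
[0,7] S  <  k=3

[0,7] S   <
  [0,3] NP   <
    [0,1] "under" : NP/S
    [1,3] NP\(NP/S)   <
      [1,2] "map" : S
      [2,3] "no" : (NP\(NP/S))\S
  [3,7] S\NP   <
    [3,6] PP/NP   >
      [3,5] (PP/NP)/(PP/N)   <
        [3,4] "heard" : N
        [4,5] "in" : ((PP/NP)/(PP/N))\N
      [5,6] "today" : PP/N
    [6,7] "slowly" : (S\NP)\(PP/NP)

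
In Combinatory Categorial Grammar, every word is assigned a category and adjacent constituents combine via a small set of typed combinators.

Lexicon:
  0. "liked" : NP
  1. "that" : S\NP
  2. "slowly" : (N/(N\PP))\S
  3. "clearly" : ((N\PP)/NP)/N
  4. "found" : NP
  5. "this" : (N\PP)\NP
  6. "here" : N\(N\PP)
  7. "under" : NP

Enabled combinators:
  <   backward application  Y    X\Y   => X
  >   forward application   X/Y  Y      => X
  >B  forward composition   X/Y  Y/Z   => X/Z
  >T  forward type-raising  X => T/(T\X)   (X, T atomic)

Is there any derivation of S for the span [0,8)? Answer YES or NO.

NP S\NP (N/(N\PP))\S ((N\PP)/NP)/N NP (N\PP)\NP N\(N\PP) NP
CKY chart[0,8] = {N, N/(NP\NP), N/(N\N), NP/(NP\N), PP/(PP\N), S/(S\N)}; S ∉ chart

NO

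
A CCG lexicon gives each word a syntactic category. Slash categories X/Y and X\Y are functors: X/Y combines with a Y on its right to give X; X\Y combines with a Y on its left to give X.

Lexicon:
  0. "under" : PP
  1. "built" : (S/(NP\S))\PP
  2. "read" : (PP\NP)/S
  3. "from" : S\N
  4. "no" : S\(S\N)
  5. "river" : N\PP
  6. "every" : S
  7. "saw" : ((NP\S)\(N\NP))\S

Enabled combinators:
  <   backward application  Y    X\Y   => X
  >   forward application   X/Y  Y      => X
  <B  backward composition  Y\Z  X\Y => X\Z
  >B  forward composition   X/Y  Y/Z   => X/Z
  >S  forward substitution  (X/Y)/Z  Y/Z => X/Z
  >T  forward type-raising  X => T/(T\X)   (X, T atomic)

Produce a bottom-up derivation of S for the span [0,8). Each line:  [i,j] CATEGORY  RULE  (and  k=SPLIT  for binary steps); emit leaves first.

[0,1] PP  lex  "under"
[1,2] (S/(NP\S))\PP  lex  "built"
[0,2] S/(NP\S)  <  k=1
[2,3] (PP\NP)/S  lex  "read"
[3,4] S\N  lex  "from"
[4,5] S\(S\N)  lex  "no"
[3,5] S  <  k=4
[2,5] PP\NP  >  k=3
[5,6] N\PP  lex  "river"
[2,6] N\NP  <B  k=5
[6,7] S  lex  "every"
[7,8] ((NP\S)\(N\NP))\S  lex  "saw"
[6,8] (NP\S)\(N\NP)  <  k=7
[2,8] NP\S  <  k=6
[0,8] S  >  k=2

[0,8] S   >
  [0,2] S/(NP\S)   <
    [0,1] "under" : PP
    [1,2] "built" : (S/(NP\S))\PP
  [2,8] NP\S   <
    [2,6] N\NP   <B
      [2,5] PP\NP   >
        [2,3] "read" : (PP\NP)/S
        [3,5] S   <
          [3,4] "from" : S\N
          [4,5] "no" : S\(S\N)
      [5,6] "river" : N\PP
    [6,8] (NP\S)\(N\NP)   <
      [6,7] "every" : S
      [7,8] "saw" : ((NP\S)\(N\NP))\S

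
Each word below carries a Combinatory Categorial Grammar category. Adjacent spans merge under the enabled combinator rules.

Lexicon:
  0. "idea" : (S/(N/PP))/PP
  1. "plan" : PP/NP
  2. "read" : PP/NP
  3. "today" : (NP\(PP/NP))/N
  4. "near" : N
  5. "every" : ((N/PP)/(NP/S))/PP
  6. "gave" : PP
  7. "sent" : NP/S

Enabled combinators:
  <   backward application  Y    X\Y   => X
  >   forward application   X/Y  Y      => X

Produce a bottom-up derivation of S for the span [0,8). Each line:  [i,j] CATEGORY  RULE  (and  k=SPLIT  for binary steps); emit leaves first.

[0,8] S   >
  [0,5] S/(N/PP)   >
    [0,1] "idea" : (S/(N/PP))/PP
    [1,5] PP   >
      [1,2] "plan" : PP/NP
      [2,5] NP   <
        [2,3] "read" : PP/NP
        [3,5] NP\(PP/NP)   >
          [3,4] "today" : (NP\(PP/NP))/N
          [4,5] "near" : N
  [5,8] N/PP   >
    [5,7] (N/PP)/(NP/S)   >
      [5,6] "every" : ((N/PP)/(NP/S))/PP
      [6,7] "gave" : PP
    [7,8] "sent" : NP/S

[0,1] (S/(N/PP))/PP  lex  "idea"
[1,2] PP/NP  lex  "plan"
[2,3] PP/NP  lex  "read"
[3,4] (NP\(PP/NP))/N  lex  "today"
[4,5] N  lex  "near"
[3,5] NP\(PP/NP)  >  k=4
[2,5] NP  <  k=3
[1,5] PP  >  k=2
[0,5] S/(N/PP)  >  k=1
[5,6] ((N/PP)/(NP/S))/PP  lex  "every"
[6,7] PP  lex  "gave"
[5,7] (N/PP)/(NP/S)  >  k=6
[7,8] NP/S  lex  "sent"
[5,8] N/PP  >  k=7
[0,8] S  >  k=5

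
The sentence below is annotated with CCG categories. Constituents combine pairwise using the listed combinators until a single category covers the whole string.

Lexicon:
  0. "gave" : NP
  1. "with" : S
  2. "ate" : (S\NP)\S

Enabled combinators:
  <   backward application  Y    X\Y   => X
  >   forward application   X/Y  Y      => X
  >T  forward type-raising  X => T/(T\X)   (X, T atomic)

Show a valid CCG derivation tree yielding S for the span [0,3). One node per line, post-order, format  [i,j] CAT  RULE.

[0,3] S   <
  [0,1] "gave" : NP
  [1,3] S\NP   <
    [1,2] "with" : S
    [2,3] "ate" : (S\NP)\S

[0,1] NP  lex  "gave"
[1,2] S  lex  "with"
[2,3] (S\NP)\S  lex  "ate"
[1,3] S\NP  <  k=2
[0,3] S  <  k=1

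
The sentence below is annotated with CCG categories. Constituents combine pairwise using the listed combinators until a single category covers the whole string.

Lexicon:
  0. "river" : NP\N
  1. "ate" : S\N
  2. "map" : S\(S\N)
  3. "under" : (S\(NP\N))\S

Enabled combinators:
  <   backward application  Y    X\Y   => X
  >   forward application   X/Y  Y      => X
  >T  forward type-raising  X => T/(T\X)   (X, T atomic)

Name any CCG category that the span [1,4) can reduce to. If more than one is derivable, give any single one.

[0,4] S   <
  [0,1] "river" : NP\N
  [1,4] S\(NP\N)   <
    [1,3] S   <
      [1,2] "ate" : S\N
      [2,3] "map" : S\(S\N)
    [3,4] "under" : (S\(NP\N))\S

S\(NP\N)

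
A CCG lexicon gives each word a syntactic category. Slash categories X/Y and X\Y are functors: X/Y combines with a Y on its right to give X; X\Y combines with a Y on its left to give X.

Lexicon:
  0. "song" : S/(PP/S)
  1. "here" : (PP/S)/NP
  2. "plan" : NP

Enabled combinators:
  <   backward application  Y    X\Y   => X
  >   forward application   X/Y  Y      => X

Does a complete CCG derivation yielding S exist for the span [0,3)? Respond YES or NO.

YES

[0,3] S   >
  [0,1] "song" : S/(PP/S)
  [1,3] PP/S   >
    [1,2] "here" : (PP/S)/NP
    [2,3] "plan" : NP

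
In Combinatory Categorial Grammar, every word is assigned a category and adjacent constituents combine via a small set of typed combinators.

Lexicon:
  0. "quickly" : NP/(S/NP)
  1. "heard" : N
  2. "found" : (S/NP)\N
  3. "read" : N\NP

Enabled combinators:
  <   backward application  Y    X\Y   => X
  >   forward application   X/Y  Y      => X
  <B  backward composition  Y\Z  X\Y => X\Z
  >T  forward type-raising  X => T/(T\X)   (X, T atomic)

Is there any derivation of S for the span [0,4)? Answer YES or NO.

NO

NP/(S/NP) N (S/NP)\N N\NP
CKY chart[0,4] = {N, N/(N\N), NP/(NP\N), PP/(PP\N), S/(S\N)}; S ∉ chart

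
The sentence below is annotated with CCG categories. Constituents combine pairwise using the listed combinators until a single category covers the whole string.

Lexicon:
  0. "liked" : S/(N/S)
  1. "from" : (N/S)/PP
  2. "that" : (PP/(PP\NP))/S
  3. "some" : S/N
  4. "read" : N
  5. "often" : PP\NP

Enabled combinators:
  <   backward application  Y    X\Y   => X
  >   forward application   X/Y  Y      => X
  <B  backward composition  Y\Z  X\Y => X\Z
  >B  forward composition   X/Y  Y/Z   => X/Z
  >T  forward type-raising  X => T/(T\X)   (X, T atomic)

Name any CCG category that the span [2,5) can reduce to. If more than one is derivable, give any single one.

PP/(PP\NP)

[0,6] S   >
  [0,1] "liked" : S/(N/S)
  [1,6] N/S   >
    [1,2] "from" : (N/S)/PP
    [2,6] PP   >
      [2,5] PP/(PP\NP)   >
        [2,3] "that" : (PP/(PP\NP))/S
        [3,5] S   >
          [3,4] "some" : S/N
          [4,5] "read" : N
      [5,6] "often" : PP\NP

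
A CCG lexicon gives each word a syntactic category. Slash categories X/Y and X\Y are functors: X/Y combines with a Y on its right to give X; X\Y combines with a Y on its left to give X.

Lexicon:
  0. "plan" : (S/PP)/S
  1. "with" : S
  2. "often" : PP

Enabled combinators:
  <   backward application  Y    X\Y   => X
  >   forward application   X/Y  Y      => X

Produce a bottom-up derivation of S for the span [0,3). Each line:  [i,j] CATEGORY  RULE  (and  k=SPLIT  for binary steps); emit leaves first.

[0,1] (S/PP)/S  lex  "plan"
[1,2] S  lex  "with"
[0,2] S/PP  >  k=1
[2,3] PP  lex  "often"
[0,3] S  >  k=2

[0,3] S   >
  [0,2] S/PP   >
    [0,1] "plan" : (S/PP)/S
    [1,2] "with" : S
  [2,3] "often" : PP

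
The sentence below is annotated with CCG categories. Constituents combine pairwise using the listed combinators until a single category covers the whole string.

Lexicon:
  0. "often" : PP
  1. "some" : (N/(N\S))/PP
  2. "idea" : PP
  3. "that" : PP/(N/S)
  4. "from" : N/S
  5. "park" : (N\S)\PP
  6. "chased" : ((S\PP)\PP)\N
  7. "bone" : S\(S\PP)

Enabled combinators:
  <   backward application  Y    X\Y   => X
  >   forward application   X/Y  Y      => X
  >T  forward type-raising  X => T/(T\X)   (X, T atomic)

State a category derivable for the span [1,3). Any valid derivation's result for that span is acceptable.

[0,8] S   <
  [0,7] S\PP   <
    [0,1] "often" : PP
    [1,7] (S\PP)\PP   <
      [1,6] N   >
        [1,3] N/(N\S)   >
          [1,2] "some" : (N/(N\S))/PP
          [2,3] "idea" : PP
        [3,6] N\S   <
          [3,5] PP   >
            [3,4] "that" : PP/(N/S)
            [4,5] "from" : N/S
          [5,6] "park" : (N\S)\PP
      [6,7] "chased" : ((S\PP)\PP)\N
  [7,8] "bone" : S\(S\PP)

N/(N\S)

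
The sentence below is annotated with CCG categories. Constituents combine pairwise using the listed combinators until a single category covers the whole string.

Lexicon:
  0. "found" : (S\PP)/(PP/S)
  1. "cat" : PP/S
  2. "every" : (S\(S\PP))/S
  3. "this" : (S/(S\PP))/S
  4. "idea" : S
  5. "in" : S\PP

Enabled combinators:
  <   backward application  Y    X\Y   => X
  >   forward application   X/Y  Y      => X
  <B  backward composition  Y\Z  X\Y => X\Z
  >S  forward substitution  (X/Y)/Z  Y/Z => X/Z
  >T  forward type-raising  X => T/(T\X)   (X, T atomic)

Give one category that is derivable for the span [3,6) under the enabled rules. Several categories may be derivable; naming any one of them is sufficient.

S

[0,6] S   <
  [0,2] S\PP   >
    [0,1] "found" : (S\PP)/(PP/S)
    [1,2] "cat" : PP/S
  [2,6] S\(S\PP)   >
    [2,3] "every" : (S\(S\PP))/S
    [3,6] S   >
      [3,5] S/(S\PP)   >
        [3,4] "this" : (S/(S\PP))/S
        [4,5] "idea" : S
      [5,6] "in" : S\PP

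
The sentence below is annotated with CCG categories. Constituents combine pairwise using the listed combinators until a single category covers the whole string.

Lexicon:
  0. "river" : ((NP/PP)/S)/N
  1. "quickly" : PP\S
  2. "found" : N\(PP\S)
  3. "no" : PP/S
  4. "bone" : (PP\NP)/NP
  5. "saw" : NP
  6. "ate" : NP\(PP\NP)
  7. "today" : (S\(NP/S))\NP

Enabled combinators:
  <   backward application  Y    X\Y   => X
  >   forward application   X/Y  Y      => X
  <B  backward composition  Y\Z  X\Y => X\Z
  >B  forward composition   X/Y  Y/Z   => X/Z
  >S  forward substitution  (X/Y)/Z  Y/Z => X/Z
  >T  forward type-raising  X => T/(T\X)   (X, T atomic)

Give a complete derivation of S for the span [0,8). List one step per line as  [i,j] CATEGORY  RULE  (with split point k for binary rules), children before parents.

[0,8] S   <
  [0,4] NP/S   >S
    [0,3] (NP/PP)/S   >
      [0,1] "river" : ((NP/PP)/S)/N
      [1,3] N   <
        [1,2] "quickly" : PP\S
        [2,3] "found" : N\(PP\S)
    [3,4] "no" : PP/S
  [4,8] S\(NP/S)   <
    [4,7] NP   <
      [4,6] PP\NP   >
        [4,5] "bone" : (PP\NP)/NP
        [5,6] "saw" : NP
      [6,7] "ate" : NP\(PP\NP)
    [7,8] "today" : (S\(NP/S))\NP

[0,1] ((NP/PP)/S)/N  lex  "river"
[1,2] PP\S  lex  "quickly"
[2,3] N\(PP\S)  lex  "found"
[1,3] N  <  k=2
[0,3] (NP/PP)/S  >  k=1
[3,4] PP/S  lex  "no"
[0,4] NP/S  >S  k=3
[4,5] (PP\NP)/NP  lex  "bone"
[5,6] NP  lex  "saw"
[4,6] PP\NP  >  k=5
[6,7] NP\(PP\NP)  lex  "ate"
[4,7] NP  <  k=6
[7,8] (S\(NP/S))\NP  lex  "today"
[4,8] S\(NP/S)  <  k=7
[0,8] S  <  k=4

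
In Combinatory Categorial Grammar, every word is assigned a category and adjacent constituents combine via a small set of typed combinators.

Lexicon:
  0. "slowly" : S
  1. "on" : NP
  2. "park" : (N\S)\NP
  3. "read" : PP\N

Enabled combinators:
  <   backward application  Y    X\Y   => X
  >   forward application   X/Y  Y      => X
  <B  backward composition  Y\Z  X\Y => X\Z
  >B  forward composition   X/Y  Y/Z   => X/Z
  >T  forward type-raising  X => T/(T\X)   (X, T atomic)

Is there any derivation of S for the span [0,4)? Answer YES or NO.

S NP (N\S)\NP PP\N
CKY chart[0,4] = {N/(N\PP), NP/(NP\PP), PP, PP/(PP\PP), S/(S\PP)}; S ∉ chart

NO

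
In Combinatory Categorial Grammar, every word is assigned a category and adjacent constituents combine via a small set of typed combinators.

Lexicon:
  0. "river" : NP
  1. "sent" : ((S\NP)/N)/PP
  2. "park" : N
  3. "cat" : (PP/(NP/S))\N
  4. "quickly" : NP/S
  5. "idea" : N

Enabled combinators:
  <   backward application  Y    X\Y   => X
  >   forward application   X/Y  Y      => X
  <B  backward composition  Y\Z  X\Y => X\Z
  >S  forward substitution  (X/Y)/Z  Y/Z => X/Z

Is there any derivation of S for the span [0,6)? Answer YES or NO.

YES

[0,6] S   <
  [0,1] "river" : NP
  [1,6] S\NP   >
    [1,5] (S\NP)/N   >
      [1,2] "sent" : ((S\NP)/N)/PP
      [2,5] PP   >
        [2,4] PP/(NP/S)   <
          [2,3] "park" : N
          [3,4] "cat" : (PP/(NP/S))\N
        [4,5] "quickly" : NP/S
    [5,6] "idea" : N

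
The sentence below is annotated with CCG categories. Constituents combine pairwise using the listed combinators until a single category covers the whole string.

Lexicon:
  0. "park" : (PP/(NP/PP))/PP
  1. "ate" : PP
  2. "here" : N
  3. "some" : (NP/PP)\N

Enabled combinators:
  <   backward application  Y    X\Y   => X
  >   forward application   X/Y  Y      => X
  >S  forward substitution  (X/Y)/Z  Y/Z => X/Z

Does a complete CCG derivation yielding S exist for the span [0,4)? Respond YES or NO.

(PP/(NP/PP))/PP PP N (NP/PP)\N
CKY chart[0,4] = {PP}; S ∉ chart

NO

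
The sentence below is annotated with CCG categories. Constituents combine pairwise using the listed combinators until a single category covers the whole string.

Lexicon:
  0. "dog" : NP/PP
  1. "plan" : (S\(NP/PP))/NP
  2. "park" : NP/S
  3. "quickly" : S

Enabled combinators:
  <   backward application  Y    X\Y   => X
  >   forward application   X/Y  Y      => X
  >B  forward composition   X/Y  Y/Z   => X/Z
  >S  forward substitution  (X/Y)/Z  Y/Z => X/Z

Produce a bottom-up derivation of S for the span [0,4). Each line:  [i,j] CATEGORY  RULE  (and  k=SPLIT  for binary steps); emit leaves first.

[0,4] S   <
  [0,1] "dog" : NP/PP
  [1,4] S\(NP/PP)   >
    [1,2] "plan" : (S\(NP/PP))/NP
    [2,4] NP   >
      [2,3] "park" : NP/S
      [3,4] "quickly" : S

[0,1] NP/PP  lex  "dog"
[1,2] (S\(NP/PP))/NP  lex  "plan"
[2,3] NP/S  lex  "park"
[3,4] S  lex  "quickly"
[2,4] NP  >  k=3
[1,4] S\(NP/PP)  >  k=2
[0,4] S  <  k=1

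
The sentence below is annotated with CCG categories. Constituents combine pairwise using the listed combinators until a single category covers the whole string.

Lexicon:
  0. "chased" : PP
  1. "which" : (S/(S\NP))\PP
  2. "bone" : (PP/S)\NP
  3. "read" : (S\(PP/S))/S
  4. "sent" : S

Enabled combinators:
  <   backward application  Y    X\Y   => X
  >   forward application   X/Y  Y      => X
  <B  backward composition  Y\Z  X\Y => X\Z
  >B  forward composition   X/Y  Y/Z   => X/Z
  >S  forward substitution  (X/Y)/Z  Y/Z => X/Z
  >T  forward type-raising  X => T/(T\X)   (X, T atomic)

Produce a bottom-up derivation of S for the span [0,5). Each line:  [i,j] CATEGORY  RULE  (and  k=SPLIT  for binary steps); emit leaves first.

[0,5] S   >
  [0,2] S/(S\NP)   <
    [0,1] "chased" : PP
    [1,2] "which" : (S/(S\NP))\PP
  [2,5] S\NP   <B
    [2,3] "bone" : (PP/S)\NP
    [3,5] S\(PP/S)   >
      [3,4] "read" : (S\(PP/S))/S
      [4,5] "sent" : S

[0,1] PP  lex  "chased"
[1,2] (S/(S\NP))\PP  lex  "which"
[0,2] S/(S\NP)  <  k=1
[2,3] (PP/S)\NP  lex  "bone"
[3,4] (S\(PP/S))/S  lex  "read"
[4,5] S  lex  "sent"
[3,5] S\(PP/S)  >  k=4
[2,5] S\NP  <B  k=3
[0,5] S  >  k=2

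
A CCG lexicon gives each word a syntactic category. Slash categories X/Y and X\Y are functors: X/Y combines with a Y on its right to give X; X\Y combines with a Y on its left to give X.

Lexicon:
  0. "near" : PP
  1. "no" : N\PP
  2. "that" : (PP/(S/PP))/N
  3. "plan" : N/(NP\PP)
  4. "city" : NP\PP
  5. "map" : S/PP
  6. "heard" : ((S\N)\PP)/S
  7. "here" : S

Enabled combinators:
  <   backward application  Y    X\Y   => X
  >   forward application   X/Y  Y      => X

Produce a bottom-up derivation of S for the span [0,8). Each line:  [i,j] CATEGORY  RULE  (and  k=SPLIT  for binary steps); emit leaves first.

[0,1] PP  lex  "near"
[1,2] N\PP  lex  "no"
[0,2] N  <  k=1
[2,3] (PP/(S/PP))/N  lex  "that"
[3,4] N/(NP\PP)  lex  "plan"
[4,5] NP\PP  lex  "city"
[3,5] N  >  k=4
[2,5] PP/(S/PP)  >  k=3
[5,6] S/PP  lex  "map"
[2,6] PP  >  k=5
[6,7] ((S\N)\PP)/S  lex  "heard"
[7,8] S  lex  "here"
[6,8] (S\N)\PP  >  k=7
[2,8] S\N  <  k=6
[0,8] S  <  k=2

[0,8] S   <
  [0,2] N   <
    [0,1] "near" : PP
    [1,2] "no" : N\PP
  [2,8] S\N   <
    [2,6] PP   >
      [2,5] PP/(S/PP)   >
        [2,3] "that" : (PP/(S/PP))/N
        [3,5] N   >
          [3,4] "plan" : N/(NP\PP)
          [4,5] "city" : NP\PP
      [5,6] "map" : S/PP
    [6,8] (S\N)\PP   >
      [6,7] "heard" : ((S\N)\PP)/S
      [7,8] "here" : S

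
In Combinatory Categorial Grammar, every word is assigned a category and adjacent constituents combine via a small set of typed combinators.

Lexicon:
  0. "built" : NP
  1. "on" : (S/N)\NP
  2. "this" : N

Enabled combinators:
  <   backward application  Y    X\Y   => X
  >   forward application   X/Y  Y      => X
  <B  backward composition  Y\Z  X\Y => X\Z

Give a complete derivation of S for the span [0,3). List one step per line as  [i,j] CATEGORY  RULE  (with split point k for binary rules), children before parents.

[0,3] S   >
  [0,2] S/N   <
    [0,1] "built" : NP
    [1,2] "on" : (S/N)\NP
  [2,3] "this" : N

[0,1] NP  lex  "built"
[1,2] (S/N)\NP  lex  "on"
[0,2] S/N  <  k=1
[2,3] N  lex  "this"
[0,3] S  >  k=2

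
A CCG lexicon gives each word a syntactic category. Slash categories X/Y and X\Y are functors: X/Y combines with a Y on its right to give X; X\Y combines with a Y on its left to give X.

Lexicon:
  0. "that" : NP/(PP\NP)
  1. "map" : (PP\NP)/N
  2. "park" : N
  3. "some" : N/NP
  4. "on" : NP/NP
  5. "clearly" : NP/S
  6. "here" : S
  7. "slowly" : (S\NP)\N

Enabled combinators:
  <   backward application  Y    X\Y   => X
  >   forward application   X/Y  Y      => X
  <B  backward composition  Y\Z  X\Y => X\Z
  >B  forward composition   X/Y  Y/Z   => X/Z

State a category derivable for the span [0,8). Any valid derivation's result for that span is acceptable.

S

[0,8] S   <
  [0,3] NP   >
    [0,2] NP/N   >B
      [0,1] "that" : NP/(PP\NP)
      [1,2] "map" : (PP\NP)/N
    [2,3] "park" : N
  [3,8] S\NP   <
    [3,7] N   >
      [3,6] N/S   >B
        [3,5] N/NP   >B
          [3,4] "some" : N/NP
          [4,5] "on" : NP/NP
        [5,6] "clearly" : NP/S
      [6,7] "here" : S
    [7,8] "slowly" : (S\NP)\N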